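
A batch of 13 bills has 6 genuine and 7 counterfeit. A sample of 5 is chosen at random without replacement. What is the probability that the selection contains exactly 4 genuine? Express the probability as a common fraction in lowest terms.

35/429

There are C(13,5) = 1287 ways to choose 5 from 13.
Selections with exactly 4 genuine: choose 4 of the 6 genuine and 1 of the 7 counterfeit, C(6,4)·C(7,1) = 15·7 = 105.
Probability = 105/1287 = 35/429.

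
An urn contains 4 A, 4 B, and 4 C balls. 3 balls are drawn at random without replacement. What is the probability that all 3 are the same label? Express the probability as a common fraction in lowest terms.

There are C(12,3) = 220 ways to draw 3 balls.
All same label: C(4,3) + C(4,3) + C(4,3) = 4 + 4 + 4 = 12.
Probability = 12/220 = 3/55.

3/55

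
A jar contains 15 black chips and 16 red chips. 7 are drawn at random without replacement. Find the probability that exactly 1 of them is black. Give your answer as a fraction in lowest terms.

616/13485

The sample space is all 7-subsets of the 31: C(31,7) = 2629575.
Selections with exactly 1 black: choose 1 of the 15 black and 6 of the 16 red, C(15,1)·C(16,6) = 15·8008 = 120120.
Probability = 120120/2629575 = 616/13485.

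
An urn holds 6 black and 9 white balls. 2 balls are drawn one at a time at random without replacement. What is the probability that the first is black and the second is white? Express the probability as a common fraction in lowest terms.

Multiply the conditional probabilities at each draw: 6/15 · 9/14 = 54/210 = 9/35.

9/35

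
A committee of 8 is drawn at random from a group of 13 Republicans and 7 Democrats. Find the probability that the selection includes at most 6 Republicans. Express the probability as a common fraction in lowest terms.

There are C(20,8) = 125970 ways to choose the 8.
Count the complement (more than 6 Republicans): C(13,7)·C(7,1) + C(13,8)·C(7,0) = 12012 + 1287 = 13299.
Probability = 1 − 13299/125970 = 112671/125970 = 2889/3230.

2889/3230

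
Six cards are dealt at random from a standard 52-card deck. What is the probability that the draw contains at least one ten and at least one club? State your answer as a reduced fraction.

There are C(52,6) = 20358520 possible draws.
By inclusion-exclusion on the complements, draws missing all tens or all clubs: C(48,6) + C(39,6) − C(36,6) = 12271512 + 3262623 − 1947792 = 13586343.
So draws with at least one of each: 20358520 − 13586343 = 6772177, probability 6772177/20358520.

6772177/20358520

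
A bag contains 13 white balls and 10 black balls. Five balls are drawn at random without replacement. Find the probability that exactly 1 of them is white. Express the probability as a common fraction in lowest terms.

The sample space is all 5-subsets of the 23: C(23,5) = 33649.
Selections with exactly 1 white: choose 1 of the 13 white and 4 of the 10 black, C(13,1)·C(10,4) = 13·210 = 2730.
Probability = 2730/33649 = 390/4807.

390/4807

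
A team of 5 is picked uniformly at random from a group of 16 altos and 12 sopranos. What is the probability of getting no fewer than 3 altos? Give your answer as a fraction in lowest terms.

There are C(28,5) = 98280 ways to choose the 5.
Favorable selections (no fewer than 3 altos): C(16,3)·C(12,2) + C(16,4)·C(12,1) + C(16,5)·C(12,0) = 36960 + 21840 + 4368 = 63168.
Probability = 63168/98280 = 376/585.

376/585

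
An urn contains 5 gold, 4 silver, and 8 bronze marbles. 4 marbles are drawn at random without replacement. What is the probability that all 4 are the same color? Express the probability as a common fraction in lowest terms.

19/595

There are C(17,4) = 2380 ways to draw 4 marbles.
All same color: C(5,4) + C(4,4) + C(8,4) = 5 + 1 + 70 = 76.
Probability = 76/2380 = 19/595.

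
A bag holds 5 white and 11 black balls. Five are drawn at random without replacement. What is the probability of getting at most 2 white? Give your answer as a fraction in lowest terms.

There are C(16,5) = 4368 ways to choose the 5.
Favorable selections (at most 2 white): C(5,0)·C(11,5) + C(5,1)·C(11,4) + C(5,2)·C(11,3) = 462 + 1650 + 1650 = 3762.
Probability = 3762/4368 = 627/728.

627/728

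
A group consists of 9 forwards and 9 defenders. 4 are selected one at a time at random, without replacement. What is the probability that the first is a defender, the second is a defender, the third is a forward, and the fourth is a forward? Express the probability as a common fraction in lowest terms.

6/85

Multiply the conditional probabilities at each draw: 9/18 · 8/17 · 9/16 · 8/15 = 5184/73440 = 6/85.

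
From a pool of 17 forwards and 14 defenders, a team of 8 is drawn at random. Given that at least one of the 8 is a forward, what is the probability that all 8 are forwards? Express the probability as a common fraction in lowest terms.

Work in counts. Selections with at least one forward: C(31,8) − C(14,8) = 7888725 − 3003 = 7885722.
Of those, selections where all 8 are forwards: C(17,8) = 24310.
Conditional probability = 24310/7885722 = 55/17841.

55/17841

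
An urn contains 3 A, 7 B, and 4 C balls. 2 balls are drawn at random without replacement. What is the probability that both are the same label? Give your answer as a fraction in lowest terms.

There are C(14,2) = 91 ways to draw 2 balls.
All same label: C(3,2) + C(7,2) + C(4,2) = 3 + 21 + 6 = 30.
Probability = 30/91.

30/91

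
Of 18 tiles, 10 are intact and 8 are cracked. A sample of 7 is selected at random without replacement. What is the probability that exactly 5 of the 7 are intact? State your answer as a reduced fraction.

49/221

The sample space is all 7-subsets of the 18: C(18,7) = 31824.
Selections with exactly 5 intact: choose 5 of the 10 intact and 2 of the 8 cracked, C(10,5)·C(8,2) = 252·28 = 7056.
Probability = 7056/31824 = 49/221.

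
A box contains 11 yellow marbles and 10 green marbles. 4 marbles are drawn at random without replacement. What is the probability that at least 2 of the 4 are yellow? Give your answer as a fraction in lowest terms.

Total selections: C(21,4) = 5985.
Count the complement (fewer than 2 yellow): C(11,0)·C(10,4) + C(11,1)·C(10,3) = 210 + 1320 = 1530.
Probability = 1 − 1530/5985 = 4455/5985 = 99/133.

99/133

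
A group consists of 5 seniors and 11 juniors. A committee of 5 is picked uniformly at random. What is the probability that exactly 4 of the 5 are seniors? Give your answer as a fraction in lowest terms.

55/4368

The sample space is all 5-subsets of the 16: C(16,5) = 4368.
Selections with exactly 4 seniors: choose 4 of the 5 seniors and 1 of the 11 juniors, C(5,4)·C(11,1) = 5·11 = 55.
Probability = 55/4368.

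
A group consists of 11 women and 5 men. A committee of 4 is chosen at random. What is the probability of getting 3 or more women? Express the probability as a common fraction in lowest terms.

Total selections: C(16,4) = 1820.
Favorable selections (3 or more women): C(11,3)·C(5,1) + C(11,4)·C(5,0) = 825 + 330 = 1155.
Probability = 1155/1820 = 33/52.

33/52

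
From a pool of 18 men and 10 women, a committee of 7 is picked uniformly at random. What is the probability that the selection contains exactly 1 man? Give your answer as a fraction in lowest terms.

There are C(28,7) = 1184040 ways to choose 7 from 28.
Selections with exactly 1 man: choose 1 of the 18 men and 6 of the 10 women, C(18,1)·C(10,6) = 18·210 = 3780.
Probability = 3780/1184040 = 21/6578.

21/6578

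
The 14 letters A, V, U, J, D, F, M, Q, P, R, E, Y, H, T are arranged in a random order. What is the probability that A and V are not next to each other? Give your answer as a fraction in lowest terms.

6/7

There are 14! = 87178291200 arrangements.
Arrangements with A and V adjacent: 2·13! = 12454041600.
So not adjacent: 87178291200 − 12454041600 = 74724249600, probability 74724249600/87178291200 = 6/7.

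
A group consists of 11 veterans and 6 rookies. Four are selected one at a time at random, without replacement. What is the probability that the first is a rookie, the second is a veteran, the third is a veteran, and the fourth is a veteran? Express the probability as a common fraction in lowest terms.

Multiply the conditional probabilities at each draw: 6/17 · 11/16 · 10/15 · 9/14 = 5940/57120 = 99/952.

99/952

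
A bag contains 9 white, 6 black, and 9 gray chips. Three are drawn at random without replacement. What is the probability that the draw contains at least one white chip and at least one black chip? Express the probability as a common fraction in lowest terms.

There are C(24,3) = 2024 possible draws.
By inclusion-exclusion on the complements, draws missing all white or all black: C(15,3) + C(18,3) − C(9,3) = 455 + 816 − 84 = 1187.
So draws with at least one of each: 2024 − 1187 = 837, probability 837/2024.

837/2024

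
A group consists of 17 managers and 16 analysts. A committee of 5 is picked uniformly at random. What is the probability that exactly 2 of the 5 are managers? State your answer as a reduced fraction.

9520/29667

There are C(33,5) = 237336 ways to choose 5 from 33.
Selections with exactly 2 managers: choose 2 of the 17 managers and 3 of the 16 analysts, C(17,2)·C(16,3) = 136·560 = 76160.
Probability = 76160/237336 = 9520/29667.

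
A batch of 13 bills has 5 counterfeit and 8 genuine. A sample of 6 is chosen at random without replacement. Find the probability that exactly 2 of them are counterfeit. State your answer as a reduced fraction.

There are C(13,6) = 1716 ways to choose 6 from 13.
Selections with exactly 2 counterfeit: choose 2 of the 5 counterfeit and 4 of the 8 genuine, C(5,2)·C(8,4) = 10·70 = 700.
Probability = 700/1716 = 175/429.

175/429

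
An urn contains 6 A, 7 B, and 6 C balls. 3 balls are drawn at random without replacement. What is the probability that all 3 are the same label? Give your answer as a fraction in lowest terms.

25/323

There are C(19,3) = 969 ways to draw 3 balls.
All same label: C(6,3) + C(7,3) + C(6,3) = 20 + 35 + 20 = 75.
Probability = 75/969 = 25/323.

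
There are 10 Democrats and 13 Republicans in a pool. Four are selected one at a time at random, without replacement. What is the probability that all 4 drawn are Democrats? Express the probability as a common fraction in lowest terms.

Multiply the conditional probabilities at each draw: 10/23 · 9/22 · 8/21 · 7/20 = 5040/212520 = 6/253.

6/253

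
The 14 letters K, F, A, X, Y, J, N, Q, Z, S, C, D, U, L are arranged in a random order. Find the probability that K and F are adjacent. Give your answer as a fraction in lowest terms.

There are 14! = 87178291200 arrangements.
Treat K and F as a block: 13! arrangements of the blocks × 2 orders within the block = 2·6227020800 = 12454041600.
Probability = 12454041600/87178291200 = 1/7.

1/7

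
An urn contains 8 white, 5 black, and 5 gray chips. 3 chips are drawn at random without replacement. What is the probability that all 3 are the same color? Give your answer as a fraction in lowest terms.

There are C(18,3) = 816 ways to draw 3 chips.
All same color: C(8,3) + C(5,3) + C(5,3) = 56 + 10 + 10 = 76.
Probability = 76/816 = 19/204.

19/204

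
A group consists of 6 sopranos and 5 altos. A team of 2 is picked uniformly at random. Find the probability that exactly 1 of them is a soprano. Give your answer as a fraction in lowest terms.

There are C(11,2) = 55 ways to choose 2 from 11.
Selections with exactly 1 soprano: choose 1 of the 6 sopranos and 1 of the 5 altos, C(6,1)·C(5,1) = 6·5 = 30.
Probability = 30/55 = 6/11.

6/11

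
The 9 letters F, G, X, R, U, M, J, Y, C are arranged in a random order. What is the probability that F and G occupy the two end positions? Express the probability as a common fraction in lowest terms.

1/36

There are 9! = 362880 arrangements.
Place F and G at the ends in 2 ways, arrange the remaining 7 in 7! = 5040 ways: 2·5040 = 10080.
Probability = 10080/362880 = 1/36.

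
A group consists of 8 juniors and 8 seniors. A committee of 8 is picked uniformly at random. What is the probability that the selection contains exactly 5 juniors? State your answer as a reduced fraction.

1568/6435

There are C(16,8) = 12870 ways to choose 8 from 16.
Selections with exactly 5 juniors: choose 5 of the 8 juniors and 3 of the 8 seniors, C(8,5)·C(8,3) = 56·56 = 3136.
Probability = 3136/12870 = 1568/6435.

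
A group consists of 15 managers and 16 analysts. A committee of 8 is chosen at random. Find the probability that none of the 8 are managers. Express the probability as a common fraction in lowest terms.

There are C(31,8) = 7888725 possible selections.
Selections with no managers (all analysts): C(16,8) = 12870.
Probability = 12870/7888725 = 22/13485.

22/13485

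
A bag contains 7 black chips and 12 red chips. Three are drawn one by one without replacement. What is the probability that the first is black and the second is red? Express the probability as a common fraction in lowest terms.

14/57

Multiply the conditional probabilities at each draw: 7/19 · 12/18 = 84/342 = 14/57.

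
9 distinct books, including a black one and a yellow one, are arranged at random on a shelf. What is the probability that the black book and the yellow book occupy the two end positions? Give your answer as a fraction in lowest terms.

There are 9! = 362880 arrangements.
Place the black book and the yellow book at the ends in 2 ways, arrange the remaining 7 in 7! = 5040 ways: 2·5040 = 10080.
Probability = 10080/362880 = 1/36.

1/36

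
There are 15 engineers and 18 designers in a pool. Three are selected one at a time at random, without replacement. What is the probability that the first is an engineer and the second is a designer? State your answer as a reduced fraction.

45/176

Multiply the conditional probabilities at each draw: 15/33 · 18/32 = 270/1056 = 45/176.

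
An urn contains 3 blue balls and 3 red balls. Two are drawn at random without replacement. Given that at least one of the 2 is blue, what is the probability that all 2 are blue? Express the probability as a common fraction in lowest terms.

Work in counts. Selections with at least one blue: C(6,2) − C(3,2) = 15 − 3 = 12.
Of those, selections where all 2 are blue: C(3,2) = 3.
Conditional probability = 3/12 = 1/4.

1/4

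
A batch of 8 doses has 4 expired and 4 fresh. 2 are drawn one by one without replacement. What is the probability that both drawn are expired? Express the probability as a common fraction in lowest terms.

Multiply the conditional probabilities at each draw: 4/8 · 3/7 = 12/56 = 3/14.

3/14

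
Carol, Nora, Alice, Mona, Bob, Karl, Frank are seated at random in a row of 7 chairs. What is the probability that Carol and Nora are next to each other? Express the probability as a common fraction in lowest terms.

2/7

There are 7! = 5040 arrangements.
Treat Carol and Nora as a block: 6! arrangements of the blocks × 2 orders within the block = 2·720 = 1440.
Probability = 1440/5040 = 2/7.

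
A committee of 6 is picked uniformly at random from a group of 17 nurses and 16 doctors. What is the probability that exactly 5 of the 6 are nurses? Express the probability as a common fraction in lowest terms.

There are C(33,6) = 1107568 ways to choose 6 from 33.
Selections with exactly 5 nurses: choose 5 of the 17 nurses and 1 of the 16 doctors, C(17,5)·C(16,1) = 6188·16 = 99008.
Probability = 99008/1107568 = 884/9889.

884/9889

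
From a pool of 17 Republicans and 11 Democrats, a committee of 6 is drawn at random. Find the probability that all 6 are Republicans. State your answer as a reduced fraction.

34/1035

There are C(28,6) = 376740 possible selections.
Selections with all Republicans: C(17,6) = 12376.
Probability = 12376/376740 = 34/1035.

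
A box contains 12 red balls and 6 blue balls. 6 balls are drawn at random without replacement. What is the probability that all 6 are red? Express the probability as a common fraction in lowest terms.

There are C(18,6) = 18564 possible selections.
Selections with all red: C(12,6) = 924.
Probability = 924/18564 = 11/221.

11/221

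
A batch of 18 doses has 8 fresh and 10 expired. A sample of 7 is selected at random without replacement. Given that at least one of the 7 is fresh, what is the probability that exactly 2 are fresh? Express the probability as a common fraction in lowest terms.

Work in counts. Selections with at least one fresh: C(18,7) − C(10,7) = 31824 − 120 = 31704.
Of those, selections where exactly 2 are fresh: C(8,2)·C(10,5) = 28·252 = 7056.
Conditional probability = 7056/31704 = 294/1321.

294/1321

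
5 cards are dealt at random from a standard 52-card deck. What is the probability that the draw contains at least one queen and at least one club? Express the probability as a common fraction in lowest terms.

229297/866320

There are C(52,5) = 2598960 possible draws.
By inclusion-exclusion on the complements, draws missing all queens or all clubs: C(48,5) + C(39,5) − C(36,5) = 1712304 + 575757 − 376992 = 1911069.
So draws with at least one of each: 2598960 − 1911069 = 687891, probability 687891/2598960 = 229297/866320.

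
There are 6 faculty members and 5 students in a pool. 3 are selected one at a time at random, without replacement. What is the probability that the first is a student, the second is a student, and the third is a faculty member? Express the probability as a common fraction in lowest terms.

Multiply the conditional probabilities at each draw: 5/11 · 4/10 · 6/9 = 120/990 = 4/33.

4/33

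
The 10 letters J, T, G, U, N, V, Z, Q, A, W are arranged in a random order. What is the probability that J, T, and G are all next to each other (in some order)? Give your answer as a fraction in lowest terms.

1/15

There are 10! = 3628800 arrangements.
Treat the three as one block: 8! placements × 3! orders within the block = 40320·6 = 241920.
Probability = 241920/3628800 = 1/15.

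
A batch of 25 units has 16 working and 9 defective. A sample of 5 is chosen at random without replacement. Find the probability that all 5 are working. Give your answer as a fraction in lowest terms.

There are C(25,5) = 53130 possible selections.
Selections with all working: C(16,5) = 4368.
Probability = 4368/53130 = 104/1265.

104/1265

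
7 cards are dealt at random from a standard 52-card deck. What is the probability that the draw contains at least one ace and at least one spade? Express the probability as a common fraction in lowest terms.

There are C(52,7) = 133784560 possible draws.
By inclusion-exclusion on the complements, draws missing all aces or all spades: C(48,7) + C(39,7) − C(36,7) = 73629072 + 15380937 − 8347680 = 80662329.
So draws with at least one of each: 133784560 − 80662329 = 53122231, probability 53122231/133784560.

53122231/133784560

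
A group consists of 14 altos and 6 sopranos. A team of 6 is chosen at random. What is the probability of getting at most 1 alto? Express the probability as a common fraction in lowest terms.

1/456

There are C(20,6) = 38760 ways to choose the 6.
Favorable selections (at most 1 alto): C(14,0)·C(6,6) + C(14,1)·C(6,5) = 1 + 84 = 85.
Probability = 85/38760 = 1/456.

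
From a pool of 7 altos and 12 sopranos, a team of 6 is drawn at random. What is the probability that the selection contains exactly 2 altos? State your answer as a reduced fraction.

The sample space is all 6-subsets of the 19: C(19,6) = 27132.
Selections with exactly 2 altos: choose 2 of the 7 altos and 4 of the 12 sopranos, C(7,2)·C(12,4) = 21·495 = 10395.
Probability = 10395/27132 = 495/1292.

495/1292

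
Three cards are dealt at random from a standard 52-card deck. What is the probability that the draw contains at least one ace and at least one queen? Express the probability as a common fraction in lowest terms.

188/5525

There are C(52,3) = 22100 possible draws.
By inclusion-exclusion on the complements, draws missing all aces or all queens: C(48,3) + C(48,3) − C(44,3) = 17296 + 17296 − 13244 = 21348.
So draws with at least one of each: 22100 − 21348 = 752, probability 752/22100 = 188/5525.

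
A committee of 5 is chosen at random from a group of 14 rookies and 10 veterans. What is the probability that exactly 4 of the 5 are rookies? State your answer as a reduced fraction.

65/276

There are C(24,5) = 42504 ways to choose 5 from 24.
Selections with exactly 4 rookies: choose 4 of the 14 rookies and 1 of the 10 veterans, C(14,4)·C(10,1) = 1001·10 = 10010.
Probability = 10010/42504 = 65/276.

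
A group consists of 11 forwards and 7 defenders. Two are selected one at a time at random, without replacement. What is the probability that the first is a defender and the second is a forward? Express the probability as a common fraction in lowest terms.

Multiply the conditional probabilities at each draw: 7/18 · 11/17 = 77/306.

77/306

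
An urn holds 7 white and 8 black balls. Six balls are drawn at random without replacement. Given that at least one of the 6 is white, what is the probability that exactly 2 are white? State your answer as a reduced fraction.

Work in counts. Selections with at least one white: C(15,6) − C(8,6) = 5005 − 28 = 4977.
Of those, selections where exactly 2 are white: C(7,2)·C(8,4) = 21·70 = 1470.
Conditional probability = 1470/4977 = 70/237.

70/237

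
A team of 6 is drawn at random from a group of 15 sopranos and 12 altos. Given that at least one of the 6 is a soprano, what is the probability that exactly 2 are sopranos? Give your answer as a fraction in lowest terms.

Work in counts. Selections with at least one soprano: C(27,6) − C(12,6) = 296010 − 924 = 295086.
Of those, selections where exactly 2 are sopranos: C(15,2)·C(12,4) = 105·495 = 51975.
Conditional probability = 51975/295086 = 1575/8942.

1575/8942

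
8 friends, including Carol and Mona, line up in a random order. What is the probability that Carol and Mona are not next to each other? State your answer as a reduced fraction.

3/4

There are 8! = 40320 arrangements.
Arrangements with Carol and Mona adjacent: 2·7! = 10080.
So not adjacent: 40320 − 10080 = 30240, probability 30240/40320 = 3/4.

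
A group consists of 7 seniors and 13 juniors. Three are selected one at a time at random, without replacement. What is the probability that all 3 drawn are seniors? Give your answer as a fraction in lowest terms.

Multiply the conditional probabilities at each draw: 7/20 · 6/19 · 5/18 = 210/6840 = 7/228.

7/228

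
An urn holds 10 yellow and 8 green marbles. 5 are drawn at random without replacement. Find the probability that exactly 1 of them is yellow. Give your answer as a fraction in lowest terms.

The sample space is all 5-subsets of the 18: C(18,5) = 8568.
Selections with exactly 1 yellow: choose 1 of the 10 yellow and 4 of the 8 green, C(10,1)·C(8,4) = 10·70 = 700.
Probability = 700/8568 = 25/306.

25/306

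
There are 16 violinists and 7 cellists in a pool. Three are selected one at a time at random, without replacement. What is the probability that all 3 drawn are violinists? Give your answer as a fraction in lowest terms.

Multiply the conditional probabilities at each draw: 16/23 · 15/22 · 14/21 = 3360/10626 = 80/253.

80/253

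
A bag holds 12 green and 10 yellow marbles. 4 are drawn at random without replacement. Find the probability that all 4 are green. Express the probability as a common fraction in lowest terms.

There are C(22,4) = 7315 possible selections.
Selections with all green: C(12,4) = 495.
Probability = 495/7315 = 9/133.

9/133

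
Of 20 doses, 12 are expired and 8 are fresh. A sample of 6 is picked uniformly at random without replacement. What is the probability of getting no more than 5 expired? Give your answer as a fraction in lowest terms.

Total selections: C(20,6) = 38760.
The complement is exactly 6 expired: C(12,6)·C(8,0) = 924.
Probability = 1 − 924/38760 = 37836/38760 = 3153/3230.

3153/3230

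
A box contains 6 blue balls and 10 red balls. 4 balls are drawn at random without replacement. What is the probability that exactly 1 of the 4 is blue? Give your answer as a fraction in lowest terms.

There are C(16,4) = 1820 ways to choose 4 from 16.
Selections with exactly 1 blue: choose 1 of the 6 blue and 3 of the 10 red, C(6,1)·C(10,3) = 6·120 = 720.
Probability = 720/1820 = 36/91.

36/91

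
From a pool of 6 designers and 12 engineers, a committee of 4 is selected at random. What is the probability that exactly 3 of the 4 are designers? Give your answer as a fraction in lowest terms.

4/51

The sample space is all 4-subsets of the 18: C(18,4) = 3060.
Selections with exactly 3 designers: choose 3 of the 6 designers and 1 of the 12 engineers, C(6,3)·C(12,1) = 20·12 = 240.
Probability = 240/3060 = 4/51.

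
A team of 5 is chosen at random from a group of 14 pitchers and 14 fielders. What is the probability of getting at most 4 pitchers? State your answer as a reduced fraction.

529/540

There are C(28,5) = 98280 ways to choose the 5.
The complement is exactly 5 pitchers: C(14,5)·C(14,0) = 2002.
Probability = 1 − 2002/98280 = 96278/98280 = 529/540.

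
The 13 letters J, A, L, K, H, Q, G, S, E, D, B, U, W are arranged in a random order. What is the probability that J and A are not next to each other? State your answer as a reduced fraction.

11/13

There are 13! = 6227020800 arrangements.
Arrangements with J and A adjacent: 2·12! = 958003200.
So not adjacent: 6227020800 − 958003200 = 5269017600, probability 5269017600/6227020800 = 11/13.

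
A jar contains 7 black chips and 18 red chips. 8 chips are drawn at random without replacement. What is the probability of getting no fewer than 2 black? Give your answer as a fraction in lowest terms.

Total selections: C(25,8) = 1081575.
Count the complement (fewer than 2 black): C(7,0)·C(18,8) + C(7,1)·C(18,7) = 43758 + 222768 = 266526.
Probability = 1 − 266526/1081575 = 815049/1081575 = 90561/120175.

90561/120175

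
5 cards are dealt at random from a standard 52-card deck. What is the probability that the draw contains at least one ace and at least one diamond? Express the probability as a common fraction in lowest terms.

There are C(52,5) = 2598960 possible draws.
By inclusion-exclusion on the complements, draws missing all aces or all diamonds: C(48,5) + C(39,5) − C(36,5) = 1712304 + 575757 − 376992 = 1911069.
So draws with at least one of each: 2598960 − 1911069 = 687891, probability 687891/2598960 = 229297/866320.

229297/866320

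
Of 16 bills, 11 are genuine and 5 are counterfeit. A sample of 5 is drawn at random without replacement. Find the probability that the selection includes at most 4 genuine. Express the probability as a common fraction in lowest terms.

93/104

There are C(16,5) = 4368 ways to choose the 5.
The complement is exactly 5 genuine: C(11,5)·C(5,0) = 462.
Probability = 1 − 462/4368 = 3906/4368 = 93/104.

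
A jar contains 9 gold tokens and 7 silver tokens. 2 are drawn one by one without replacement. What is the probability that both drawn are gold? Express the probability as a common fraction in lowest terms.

3/10

Multiply the conditional probabilities at each draw: 9/16 · 8/15 = 72/240 = 3/10.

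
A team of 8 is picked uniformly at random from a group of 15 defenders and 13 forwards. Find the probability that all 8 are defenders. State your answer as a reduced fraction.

1/483

There are C(28,8) = 3108105 possible selections.
Selections with all defenders: C(15,8) = 6435.
Probability = 6435/3108105 = 1/483.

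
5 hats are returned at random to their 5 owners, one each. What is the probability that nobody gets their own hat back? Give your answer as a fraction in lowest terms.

There are 5! = 120 assignments.
By inclusion-exclusion, assignments with no fixed points: C(5,0)·5! − C(5,1)·4! + C(5,2)·3! − C(5,3)·2! + C(5,4)·1! − C(5,5)·0! = 44.
Probability = 44/120 = 11/30.

11/30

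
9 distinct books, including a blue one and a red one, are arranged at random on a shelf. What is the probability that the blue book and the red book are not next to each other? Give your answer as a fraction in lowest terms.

7/9

There are 9! = 362880 arrangements.
Arrangements with the blue book and the red book adjacent: 2·8! = 80640.
So not adjacent: 362880 − 80640 = 282240, probability 282240/362880 = 7/9.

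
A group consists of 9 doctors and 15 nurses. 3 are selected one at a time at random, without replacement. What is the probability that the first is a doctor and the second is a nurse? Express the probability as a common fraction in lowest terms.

Multiply the conditional probabilities at each draw: 9/24 · 15/23 = 135/552 = 45/184.

45/184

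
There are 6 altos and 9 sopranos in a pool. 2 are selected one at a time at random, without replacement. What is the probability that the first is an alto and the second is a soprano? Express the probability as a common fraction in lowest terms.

Multiply the conditional probabilities at each draw: 6/15 · 9/14 = 54/210 = 9/35.

9/35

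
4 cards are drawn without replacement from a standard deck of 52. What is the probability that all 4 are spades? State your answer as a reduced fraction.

11/4165

There are C(52,4) = 270725 possible 4-card hands.
Hands that are all spades: C(13,4) = 715.
Probability = 715/270725 = 11/4165.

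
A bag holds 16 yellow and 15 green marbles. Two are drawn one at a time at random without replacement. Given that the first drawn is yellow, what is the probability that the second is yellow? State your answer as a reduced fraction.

1/2

After removing one yellow, 30 remain: 15 yellow and 15 green.
So the probability the next is yellow is 15/30 = 1/2.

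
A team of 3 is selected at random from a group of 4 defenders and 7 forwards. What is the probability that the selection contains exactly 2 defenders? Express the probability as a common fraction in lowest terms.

Total number of selections: C(11,3) = 165.
Selections with exactly 2 defenders: choose 2 of the 4 defenders and 1 of the 7 forwards, C(4,2)·C(7,1) = 6·7 = 42.
Probability = 42/165 = 14/55.

14/55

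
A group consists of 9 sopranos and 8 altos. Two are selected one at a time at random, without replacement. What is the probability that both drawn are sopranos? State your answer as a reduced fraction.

9/34

Multiply the conditional probabilities at each draw: 9/17 · 8/16 = 72/272 = 9/34.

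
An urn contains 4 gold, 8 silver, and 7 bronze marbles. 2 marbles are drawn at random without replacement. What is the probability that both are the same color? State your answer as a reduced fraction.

There are C(19,2) = 171 ways to draw 2 marbles.
All same color: C(4,2) + C(8,2) + C(7,2) = 6 + 28 + 21 = 55.
Probability = 55/171.

55/171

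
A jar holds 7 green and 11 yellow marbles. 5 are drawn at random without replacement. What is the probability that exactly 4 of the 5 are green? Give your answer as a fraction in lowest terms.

55/1224

There are C(18,5) = 8568 ways to choose 5 from 18.
Selections with exactly 4 green: choose 4 of the 7 green and 1 of the 11 yellow, C(7,4)·C(11,1) = 35·11 = 385.
Probability = 385/8568 = 55/1224.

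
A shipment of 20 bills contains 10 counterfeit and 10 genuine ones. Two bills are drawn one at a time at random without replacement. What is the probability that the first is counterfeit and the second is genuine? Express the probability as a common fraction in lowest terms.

5/19

Multiply the conditional probabilities at each draw: 10/20 · 10/19 = 100/380 = 5/19.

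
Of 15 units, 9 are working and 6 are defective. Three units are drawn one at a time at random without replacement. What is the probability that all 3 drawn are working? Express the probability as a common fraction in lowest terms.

12/65

Multiply the conditional probabilities at each draw: 9/15 · 8/14 · 7/13 = 504/2730 = 12/65.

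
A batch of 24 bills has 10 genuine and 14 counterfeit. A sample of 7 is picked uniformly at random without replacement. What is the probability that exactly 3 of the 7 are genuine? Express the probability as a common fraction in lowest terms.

455/1311

There are C(24,7) = 346104 ways to choose 7 from 24.
Selections with exactly 3 genuine: choose 3 of the 10 genuine and 4 of the 14 counterfeit, C(10,3)·C(14,4) = 120·1001 = 120120.
Probability = 120120/346104 = 455/1311.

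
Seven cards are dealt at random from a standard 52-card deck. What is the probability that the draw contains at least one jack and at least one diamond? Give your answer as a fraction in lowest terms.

53122231/133784560

There are C(52,7) = 133784560 possible draws.
By inclusion-exclusion on the complements, draws missing all jacks or all diamonds: C(48,7) + C(39,7) − C(36,7) = 73629072 + 15380937 − 8347680 = 80662329.
So draws with at least one of each: 133784560 − 80662329 = 53122231, probability 53122231/133784560.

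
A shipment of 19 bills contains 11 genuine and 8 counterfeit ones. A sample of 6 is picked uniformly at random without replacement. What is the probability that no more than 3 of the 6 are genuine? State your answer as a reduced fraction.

327/646

There are C(19,6) = 27132 ways to choose the 6.
Count the complement (more than 3 genuine): C(11,4)·C(8,2) + C(11,5)·C(8,1) + C(11,6)·C(8,0) = 9240 + 3696 + 462 = 13398.
Probability = 1 − 13398/27132 = 13734/27132 = 327/646.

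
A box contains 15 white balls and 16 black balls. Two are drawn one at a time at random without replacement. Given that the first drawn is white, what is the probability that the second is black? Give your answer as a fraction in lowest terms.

After removing one white, 30 remain: 14 white and 16 black.
So the probability the next is black is 16/30 = 8/15.

8/15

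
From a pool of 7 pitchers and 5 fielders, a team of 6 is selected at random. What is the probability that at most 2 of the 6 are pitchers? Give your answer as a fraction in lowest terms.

4/33

There are C(12,6) = 924 ways to choose the 6.
Favorable selections (at most 2 pitchers): C(7,1)·C(5,5) + C(7,2)·C(5,4) = 7 + 105 = 112.
Probability = 112/924 = 4/33.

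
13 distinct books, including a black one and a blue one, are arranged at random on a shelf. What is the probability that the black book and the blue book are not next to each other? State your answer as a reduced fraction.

11/13

There are 13! = 6227020800 arrangements.
Arrangements with the black book and the blue book adjacent: 2·12! = 958003200.
So not adjacent: 6227020800 − 958003200 = 5269017600, probability 5269017600/6227020800 = 11/13.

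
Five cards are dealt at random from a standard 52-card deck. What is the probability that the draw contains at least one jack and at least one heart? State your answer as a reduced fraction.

There are C(52,5) = 2598960 possible draws.
By inclusion-exclusion on the complements, draws missing all jacks or all hearts: C(48,5) + C(39,5) − C(36,5) = 1712304 + 575757 − 376992 = 1911069.
So draws with at least one of each: 2598960 − 1911069 = 687891, probability 687891/2598960 = 229297/866320.

229297/866320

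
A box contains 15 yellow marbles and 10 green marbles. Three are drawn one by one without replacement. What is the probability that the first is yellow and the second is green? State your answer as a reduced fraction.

1/4

Multiply the conditional probabilities at each draw: 15/25 · 10/24 = 150/600 = 1/4.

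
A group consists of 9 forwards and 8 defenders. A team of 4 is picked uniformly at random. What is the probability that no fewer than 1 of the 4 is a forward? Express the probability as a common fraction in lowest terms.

33/34

Total selections: C(17,4) = 2380.
The complement is all 4 are defenders: C(8,4) = 70.
Probability = 1 − 70/2380 = 2310/2380 = 33/34.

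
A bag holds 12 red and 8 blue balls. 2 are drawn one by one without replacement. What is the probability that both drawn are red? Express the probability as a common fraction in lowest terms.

Multiply the conditional probabilities at each draw: 12/20 · 11/19 = 132/380 = 33/95.

33/95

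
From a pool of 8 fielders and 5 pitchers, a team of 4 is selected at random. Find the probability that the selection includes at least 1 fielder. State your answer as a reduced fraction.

Total selections: C(13,4) = 715.
The complement is all 4 are pitchers: C(5,4) = 5.
Probability = 1 − 5/715 = 710/715 = 142/143.

142/143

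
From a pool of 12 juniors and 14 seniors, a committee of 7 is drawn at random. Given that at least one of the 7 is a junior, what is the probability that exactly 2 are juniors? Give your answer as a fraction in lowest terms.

Work in counts. Selections with at least one junior: C(26,7) − C(14,7) = 657800 − 3432 = 654368.
Of those, selections where exactly 2 are juniors: C(12,2)·C(14,5) = 66·2002 = 132132.
Conditional probability = 132132/654368 = 21/104.

21/104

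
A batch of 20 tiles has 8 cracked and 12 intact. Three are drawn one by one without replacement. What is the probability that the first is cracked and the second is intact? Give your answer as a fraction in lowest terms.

Multiply the conditional probabilities at each draw: 8/20 · 12/19 = 96/380 = 24/95.

24/95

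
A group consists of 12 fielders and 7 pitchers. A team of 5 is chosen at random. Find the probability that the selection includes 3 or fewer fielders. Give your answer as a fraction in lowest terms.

There are C(19,5) = 11628 ways to choose the 5.
Favorable selections (3 or fewer fielders): C(12,0)·C(7,5) + C(12,1)·C(7,4) + C(12,2)·C(7,3) + C(12,3)·C(7,2) = 21 + 420 + 2310 + 4620 = 7371.
Probability = 7371/11628 = 819/1292.

819/1292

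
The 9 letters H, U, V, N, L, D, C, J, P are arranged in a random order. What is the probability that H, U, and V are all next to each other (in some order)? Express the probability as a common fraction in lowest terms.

There are 9! = 362880 arrangements.
Treat the three as one block: 7! placements × 3! orders within the block = 5040·6 = 30240.
Probability = 30240/362880 = 1/12.

1/12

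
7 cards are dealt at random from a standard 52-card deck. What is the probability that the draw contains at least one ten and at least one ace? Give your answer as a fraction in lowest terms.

3105873/16723070

There are C(52,7) = 133784560 possible draws.
By inclusion-exclusion on the complements, draws missing all tens or all aces: C(48,7) + C(48,7) − C(44,7) = 73629072 + 73629072 − 38320568 = 108937576.
So draws with at least one of each: 133784560 − 108937576 = 24846984, probability 24846984/133784560 = 3105873/16723070.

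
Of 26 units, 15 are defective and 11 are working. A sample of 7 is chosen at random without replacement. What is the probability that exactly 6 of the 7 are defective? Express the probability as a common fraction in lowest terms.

There are C(26,7) = 657800 ways to choose 7 from 26.
Selections with exactly 6 defective: choose 6 of the 15 defective and 1 of the 11 working, C(15,6)·C(11,1) = 5005·11 = 55055.
Probability = 55055/657800 = 77/920.

77/920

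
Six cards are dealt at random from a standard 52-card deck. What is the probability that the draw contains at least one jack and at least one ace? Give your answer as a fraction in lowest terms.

There are C(52,6) = 20358520 possible draws.
By inclusion-exclusion on the complements, draws missing all jacks or all aces: C(48,6) + C(48,6) − C(44,6) = 12271512 + 12271512 − 7059052 = 17483972.
So draws with at least one of each: 20358520 − 17483972 = 2874548, probability 2874548/20358520 = 718637/5089630.

718637/5089630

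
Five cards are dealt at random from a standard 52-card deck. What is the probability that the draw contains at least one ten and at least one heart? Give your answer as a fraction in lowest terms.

There are C(52,5) = 2598960 possible draws.
By inclusion-exclusion on the complements, draws missing all tens or all hearts: C(48,5) + C(39,5) − C(36,5) = 1712304 + 575757 − 376992 = 1911069.
So draws with at least one of each: 2598960 − 1911069 = 687891, probability 687891/2598960 = 229297/866320.

229297/866320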